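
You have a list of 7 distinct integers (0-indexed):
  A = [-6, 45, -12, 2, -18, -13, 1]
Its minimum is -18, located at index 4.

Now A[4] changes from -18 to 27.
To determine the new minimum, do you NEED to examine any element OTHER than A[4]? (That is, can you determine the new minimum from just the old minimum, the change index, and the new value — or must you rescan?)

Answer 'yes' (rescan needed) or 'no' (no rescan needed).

Old min = -18 at index 4
Change at index 4: -18 -> 27
Index 4 WAS the min and new value 27 > old min -18. Must rescan other elements to find the new min.
Needs rescan: yes

Answer: yes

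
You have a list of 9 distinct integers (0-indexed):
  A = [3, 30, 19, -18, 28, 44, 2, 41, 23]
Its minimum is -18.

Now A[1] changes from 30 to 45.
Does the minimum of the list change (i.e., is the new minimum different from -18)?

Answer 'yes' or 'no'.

Answer: no

Derivation:
Old min = -18
Change: A[1] 30 -> 45
Changed element was NOT the min; min changes only if 45 < -18.
New min = -18; changed? no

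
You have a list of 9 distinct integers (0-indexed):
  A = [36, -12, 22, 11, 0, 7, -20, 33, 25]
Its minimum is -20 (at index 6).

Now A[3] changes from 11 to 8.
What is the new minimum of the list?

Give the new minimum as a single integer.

Answer: -20

Derivation:
Old min = -20 (at index 6)
Change: A[3] 11 -> 8
Changed element was NOT the old min.
  New min = min(old_min, new_val) = min(-20, 8) = -20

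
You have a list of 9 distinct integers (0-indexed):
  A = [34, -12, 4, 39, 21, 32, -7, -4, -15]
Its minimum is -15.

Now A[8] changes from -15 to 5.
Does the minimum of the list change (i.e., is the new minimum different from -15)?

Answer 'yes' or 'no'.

Old min = -15
Change: A[8] -15 -> 5
Changed element was the min; new min must be rechecked.
New min = -12; changed? yes

Answer: yes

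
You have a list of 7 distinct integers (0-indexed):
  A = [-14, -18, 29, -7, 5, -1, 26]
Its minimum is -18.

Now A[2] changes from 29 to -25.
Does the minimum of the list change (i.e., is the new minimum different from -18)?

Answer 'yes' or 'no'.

Answer: yes

Derivation:
Old min = -18
Change: A[2] 29 -> -25
Changed element was NOT the min; min changes only if -25 < -18.
New min = -25; changed? yes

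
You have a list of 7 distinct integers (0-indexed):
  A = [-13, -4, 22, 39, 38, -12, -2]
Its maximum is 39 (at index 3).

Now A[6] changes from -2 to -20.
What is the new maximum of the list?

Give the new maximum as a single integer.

Answer: 39

Derivation:
Old max = 39 (at index 3)
Change: A[6] -2 -> -20
Changed element was NOT the old max.
  New max = max(old_max, new_val) = max(39, -20) = 39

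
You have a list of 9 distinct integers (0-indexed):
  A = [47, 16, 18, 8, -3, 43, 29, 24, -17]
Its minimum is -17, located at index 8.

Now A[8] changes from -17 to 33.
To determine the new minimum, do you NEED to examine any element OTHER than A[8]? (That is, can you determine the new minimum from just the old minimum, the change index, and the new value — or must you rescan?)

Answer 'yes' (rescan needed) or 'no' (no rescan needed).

Answer: yes

Derivation:
Old min = -17 at index 8
Change at index 8: -17 -> 33
Index 8 WAS the min and new value 33 > old min -17. Must rescan other elements to find the new min.
Needs rescan: yes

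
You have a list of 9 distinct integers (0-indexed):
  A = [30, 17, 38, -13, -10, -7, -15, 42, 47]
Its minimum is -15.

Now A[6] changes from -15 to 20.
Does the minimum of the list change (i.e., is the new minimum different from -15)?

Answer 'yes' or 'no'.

Old min = -15
Change: A[6] -15 -> 20
Changed element was the min; new min must be rechecked.
New min = -13; changed? yes

Answer: yes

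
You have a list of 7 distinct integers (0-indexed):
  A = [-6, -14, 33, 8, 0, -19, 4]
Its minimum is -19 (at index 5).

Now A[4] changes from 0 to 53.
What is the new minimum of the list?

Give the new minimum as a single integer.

Answer: -19

Derivation:
Old min = -19 (at index 5)
Change: A[4] 0 -> 53
Changed element was NOT the old min.
  New min = min(old_min, new_val) = min(-19, 53) = -19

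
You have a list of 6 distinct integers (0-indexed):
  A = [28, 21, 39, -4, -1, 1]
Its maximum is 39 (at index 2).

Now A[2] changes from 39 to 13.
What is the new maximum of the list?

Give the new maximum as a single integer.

Answer: 28

Derivation:
Old max = 39 (at index 2)
Change: A[2] 39 -> 13
Changed element WAS the max -> may need rescan.
  Max of remaining elements: 28
  New max = max(13, 28) = 28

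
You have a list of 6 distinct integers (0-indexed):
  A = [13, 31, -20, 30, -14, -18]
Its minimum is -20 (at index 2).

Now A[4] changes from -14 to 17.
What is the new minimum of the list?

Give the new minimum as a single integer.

Old min = -20 (at index 2)
Change: A[4] -14 -> 17
Changed element was NOT the old min.
  New min = min(old_min, new_val) = min(-20, 17) = -20

Answer: -20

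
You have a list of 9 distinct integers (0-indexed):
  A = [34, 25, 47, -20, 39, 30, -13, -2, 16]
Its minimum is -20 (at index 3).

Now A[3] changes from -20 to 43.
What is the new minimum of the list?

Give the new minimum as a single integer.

Answer: -13

Derivation:
Old min = -20 (at index 3)
Change: A[3] -20 -> 43
Changed element WAS the min. Need to check: is 43 still <= all others?
  Min of remaining elements: -13
  New min = min(43, -13) = -13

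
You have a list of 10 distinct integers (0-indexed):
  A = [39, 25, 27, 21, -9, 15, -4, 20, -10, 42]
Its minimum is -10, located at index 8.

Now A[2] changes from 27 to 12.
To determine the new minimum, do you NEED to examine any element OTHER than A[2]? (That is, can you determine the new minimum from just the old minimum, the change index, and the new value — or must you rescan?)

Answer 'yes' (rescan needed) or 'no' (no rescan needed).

Answer: no

Derivation:
Old min = -10 at index 8
Change at index 2: 27 -> 12
Index 2 was NOT the min. New min = min(-10, 12). No rescan of other elements needed.
Needs rescan: no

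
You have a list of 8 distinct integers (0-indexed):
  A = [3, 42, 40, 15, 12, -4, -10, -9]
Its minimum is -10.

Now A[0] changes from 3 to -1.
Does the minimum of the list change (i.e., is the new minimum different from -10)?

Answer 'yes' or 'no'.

Answer: no

Derivation:
Old min = -10
Change: A[0] 3 -> -1
Changed element was NOT the min; min changes only if -1 < -10.
New min = -10; changed? no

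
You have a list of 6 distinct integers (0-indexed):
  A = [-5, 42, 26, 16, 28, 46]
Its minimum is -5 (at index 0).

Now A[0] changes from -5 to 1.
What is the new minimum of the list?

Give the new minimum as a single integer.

Old min = -5 (at index 0)
Change: A[0] -5 -> 1
Changed element WAS the min. Need to check: is 1 still <= all others?
  Min of remaining elements: 16
  New min = min(1, 16) = 1

Answer: 1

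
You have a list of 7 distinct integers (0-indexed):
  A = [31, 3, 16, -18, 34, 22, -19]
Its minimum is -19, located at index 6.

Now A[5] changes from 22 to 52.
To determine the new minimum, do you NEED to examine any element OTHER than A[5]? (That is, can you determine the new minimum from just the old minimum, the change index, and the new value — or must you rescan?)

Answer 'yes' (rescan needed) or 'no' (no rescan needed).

Answer: no

Derivation:
Old min = -19 at index 6
Change at index 5: 22 -> 52
Index 5 was NOT the min. New min = min(-19, 52). No rescan of other elements needed.
Needs rescan: no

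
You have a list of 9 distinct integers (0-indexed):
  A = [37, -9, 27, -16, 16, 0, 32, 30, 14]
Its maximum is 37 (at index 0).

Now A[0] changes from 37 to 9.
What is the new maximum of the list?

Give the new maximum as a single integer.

Old max = 37 (at index 0)
Change: A[0] 37 -> 9
Changed element WAS the max -> may need rescan.
  Max of remaining elements: 32
  New max = max(9, 32) = 32

Answer: 32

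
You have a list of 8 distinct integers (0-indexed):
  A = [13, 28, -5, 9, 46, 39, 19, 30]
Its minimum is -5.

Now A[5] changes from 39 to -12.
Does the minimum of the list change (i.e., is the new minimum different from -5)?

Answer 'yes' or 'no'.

Answer: yes

Derivation:
Old min = -5
Change: A[5] 39 -> -12
Changed element was NOT the min; min changes only if -12 < -5.
New min = -12; changed? yes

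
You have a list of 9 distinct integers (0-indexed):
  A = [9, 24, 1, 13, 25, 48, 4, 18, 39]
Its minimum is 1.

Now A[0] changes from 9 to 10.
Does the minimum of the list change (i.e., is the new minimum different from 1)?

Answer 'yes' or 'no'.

Old min = 1
Change: A[0] 9 -> 10
Changed element was NOT the min; min changes only if 10 < 1.
New min = 1; changed? no

Answer: no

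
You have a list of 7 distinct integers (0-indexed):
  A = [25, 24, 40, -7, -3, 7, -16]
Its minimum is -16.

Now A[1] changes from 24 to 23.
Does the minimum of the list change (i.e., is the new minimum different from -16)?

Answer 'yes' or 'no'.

Answer: no

Derivation:
Old min = -16
Change: A[1] 24 -> 23
Changed element was NOT the min; min changes only if 23 < -16.
New min = -16; changed? no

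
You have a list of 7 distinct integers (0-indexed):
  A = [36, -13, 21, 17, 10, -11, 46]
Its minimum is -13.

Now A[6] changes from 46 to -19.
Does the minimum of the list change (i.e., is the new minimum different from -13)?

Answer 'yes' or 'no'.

Answer: yes

Derivation:
Old min = -13
Change: A[6] 46 -> -19
Changed element was NOT the min; min changes only if -19 < -13.
New min = -19; changed? yes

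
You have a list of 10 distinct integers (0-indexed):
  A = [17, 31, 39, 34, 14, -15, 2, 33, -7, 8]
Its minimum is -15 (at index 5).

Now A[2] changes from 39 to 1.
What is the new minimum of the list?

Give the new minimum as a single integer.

Answer: -15

Derivation:
Old min = -15 (at index 5)
Change: A[2] 39 -> 1
Changed element was NOT the old min.
  New min = min(old_min, new_val) = min(-15, 1) = -15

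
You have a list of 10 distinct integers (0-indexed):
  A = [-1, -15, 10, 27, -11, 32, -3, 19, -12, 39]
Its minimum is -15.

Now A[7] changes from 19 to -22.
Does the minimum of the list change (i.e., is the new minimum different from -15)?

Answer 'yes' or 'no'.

Answer: yes

Derivation:
Old min = -15
Change: A[7] 19 -> -22
Changed element was NOT the min; min changes only if -22 < -15.
New min = -22; changed? yes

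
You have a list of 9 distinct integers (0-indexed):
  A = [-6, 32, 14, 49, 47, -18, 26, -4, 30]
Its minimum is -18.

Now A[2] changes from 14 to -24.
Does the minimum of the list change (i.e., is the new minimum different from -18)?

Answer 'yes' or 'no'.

Answer: yes

Derivation:
Old min = -18
Change: A[2] 14 -> -24
Changed element was NOT the min; min changes only if -24 < -18.
New min = -24; changed? yes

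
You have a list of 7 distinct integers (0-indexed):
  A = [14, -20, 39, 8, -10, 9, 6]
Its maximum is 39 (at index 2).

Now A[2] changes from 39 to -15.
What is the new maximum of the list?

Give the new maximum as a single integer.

Answer: 14

Derivation:
Old max = 39 (at index 2)
Change: A[2] 39 -> -15
Changed element WAS the max -> may need rescan.
  Max of remaining elements: 14
  New max = max(-15, 14) = 14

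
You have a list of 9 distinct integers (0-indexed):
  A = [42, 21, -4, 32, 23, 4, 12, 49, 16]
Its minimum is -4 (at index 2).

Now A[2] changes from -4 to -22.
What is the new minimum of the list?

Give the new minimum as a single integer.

Answer: -22

Derivation:
Old min = -4 (at index 2)
Change: A[2] -4 -> -22
Changed element WAS the min. Need to check: is -22 still <= all others?
  Min of remaining elements: 4
  New min = min(-22, 4) = -22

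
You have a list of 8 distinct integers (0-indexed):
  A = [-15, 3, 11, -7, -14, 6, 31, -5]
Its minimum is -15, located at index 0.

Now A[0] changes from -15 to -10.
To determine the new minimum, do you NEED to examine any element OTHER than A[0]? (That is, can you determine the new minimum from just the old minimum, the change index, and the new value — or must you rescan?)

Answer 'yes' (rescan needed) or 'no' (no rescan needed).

Answer: yes

Derivation:
Old min = -15 at index 0
Change at index 0: -15 -> -10
Index 0 WAS the min and new value -10 > old min -15. Must rescan other elements to find the new min.
Needs rescan: yes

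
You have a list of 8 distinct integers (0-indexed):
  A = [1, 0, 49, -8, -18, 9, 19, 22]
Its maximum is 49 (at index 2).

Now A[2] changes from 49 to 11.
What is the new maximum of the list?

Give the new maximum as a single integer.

Old max = 49 (at index 2)
Change: A[2] 49 -> 11
Changed element WAS the max -> may need rescan.
  Max of remaining elements: 22
  New max = max(11, 22) = 22

Answer: 22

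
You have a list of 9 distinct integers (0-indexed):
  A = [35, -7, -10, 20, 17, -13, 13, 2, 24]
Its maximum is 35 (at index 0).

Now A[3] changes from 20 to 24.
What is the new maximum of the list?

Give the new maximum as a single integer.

Old max = 35 (at index 0)
Change: A[3] 20 -> 24
Changed element was NOT the old max.
  New max = max(old_max, new_val) = max(35, 24) = 35

Answer: 35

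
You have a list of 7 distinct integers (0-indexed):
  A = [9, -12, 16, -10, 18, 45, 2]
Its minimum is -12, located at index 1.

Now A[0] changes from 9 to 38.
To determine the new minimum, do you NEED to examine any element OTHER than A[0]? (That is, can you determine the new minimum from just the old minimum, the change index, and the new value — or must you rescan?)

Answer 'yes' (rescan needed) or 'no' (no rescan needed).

Old min = -12 at index 1
Change at index 0: 9 -> 38
Index 0 was NOT the min. New min = min(-12, 38). No rescan of other elements needed.
Needs rescan: no

Answer: no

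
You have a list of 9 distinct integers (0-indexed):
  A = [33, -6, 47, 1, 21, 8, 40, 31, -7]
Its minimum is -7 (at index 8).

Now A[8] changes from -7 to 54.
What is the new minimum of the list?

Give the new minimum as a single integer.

Old min = -7 (at index 8)
Change: A[8] -7 -> 54
Changed element WAS the min. Need to check: is 54 still <= all others?
  Min of remaining elements: -6
  New min = min(54, -6) = -6

Answer: -6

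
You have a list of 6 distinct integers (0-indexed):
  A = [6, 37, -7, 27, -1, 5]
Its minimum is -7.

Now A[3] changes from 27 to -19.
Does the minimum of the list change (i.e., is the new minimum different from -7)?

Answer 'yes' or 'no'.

Old min = -7
Change: A[3] 27 -> -19
Changed element was NOT the min; min changes only if -19 < -7.
New min = -19; changed? yes

Answer: yes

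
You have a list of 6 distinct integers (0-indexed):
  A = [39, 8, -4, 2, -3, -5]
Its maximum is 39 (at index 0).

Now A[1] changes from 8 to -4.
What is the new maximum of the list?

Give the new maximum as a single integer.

Old max = 39 (at index 0)
Change: A[1] 8 -> -4
Changed element was NOT the old max.
  New max = max(old_max, new_val) = max(39, -4) = 39

Answer: 39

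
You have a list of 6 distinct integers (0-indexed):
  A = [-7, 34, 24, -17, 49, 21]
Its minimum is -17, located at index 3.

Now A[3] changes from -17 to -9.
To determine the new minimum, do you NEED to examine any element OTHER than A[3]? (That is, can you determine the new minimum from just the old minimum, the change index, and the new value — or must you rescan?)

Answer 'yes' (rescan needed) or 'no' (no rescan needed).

Answer: yes

Derivation:
Old min = -17 at index 3
Change at index 3: -17 -> -9
Index 3 WAS the min and new value -9 > old min -17. Must rescan other elements to find the new min.
Needs rescan: yes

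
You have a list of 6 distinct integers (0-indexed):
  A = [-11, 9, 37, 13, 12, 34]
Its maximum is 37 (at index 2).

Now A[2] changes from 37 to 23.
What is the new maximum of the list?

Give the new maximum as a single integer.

Answer: 34

Derivation:
Old max = 37 (at index 2)
Change: A[2] 37 -> 23
Changed element WAS the max -> may need rescan.
  Max of remaining elements: 34
  New max = max(23, 34) = 34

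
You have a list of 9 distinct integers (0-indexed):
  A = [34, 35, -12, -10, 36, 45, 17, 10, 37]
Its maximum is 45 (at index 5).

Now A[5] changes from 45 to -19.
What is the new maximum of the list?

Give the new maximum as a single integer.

Answer: 37

Derivation:
Old max = 45 (at index 5)
Change: A[5] 45 -> -19
Changed element WAS the max -> may need rescan.
  Max of remaining elements: 37
  New max = max(-19, 37) = 37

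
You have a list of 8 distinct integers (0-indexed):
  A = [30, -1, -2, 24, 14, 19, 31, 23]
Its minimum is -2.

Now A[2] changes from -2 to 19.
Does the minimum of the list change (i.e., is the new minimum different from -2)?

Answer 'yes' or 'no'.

Old min = -2
Change: A[2] -2 -> 19
Changed element was the min; new min must be rechecked.
New min = -1; changed? yes

Answer: yes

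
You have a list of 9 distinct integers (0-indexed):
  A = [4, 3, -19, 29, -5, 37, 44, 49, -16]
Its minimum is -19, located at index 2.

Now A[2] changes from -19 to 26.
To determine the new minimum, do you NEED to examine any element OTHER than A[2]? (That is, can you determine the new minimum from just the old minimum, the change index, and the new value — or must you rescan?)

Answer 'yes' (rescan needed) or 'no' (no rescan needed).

Old min = -19 at index 2
Change at index 2: -19 -> 26
Index 2 WAS the min and new value 26 > old min -19. Must rescan other elements to find the new min.
Needs rescan: yes

Answer: yes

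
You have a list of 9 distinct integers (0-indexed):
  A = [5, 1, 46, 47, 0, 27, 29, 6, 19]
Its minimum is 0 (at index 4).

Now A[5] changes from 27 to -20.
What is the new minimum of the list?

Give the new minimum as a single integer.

Old min = 0 (at index 4)
Change: A[5] 27 -> -20
Changed element was NOT the old min.
  New min = min(old_min, new_val) = min(0, -20) = -20

Answer: -20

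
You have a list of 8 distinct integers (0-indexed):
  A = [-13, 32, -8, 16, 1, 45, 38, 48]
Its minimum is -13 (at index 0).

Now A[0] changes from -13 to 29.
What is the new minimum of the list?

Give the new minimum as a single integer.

Old min = -13 (at index 0)
Change: A[0] -13 -> 29
Changed element WAS the min. Need to check: is 29 still <= all others?
  Min of remaining elements: -8
  New min = min(29, -8) = -8

Answer: -8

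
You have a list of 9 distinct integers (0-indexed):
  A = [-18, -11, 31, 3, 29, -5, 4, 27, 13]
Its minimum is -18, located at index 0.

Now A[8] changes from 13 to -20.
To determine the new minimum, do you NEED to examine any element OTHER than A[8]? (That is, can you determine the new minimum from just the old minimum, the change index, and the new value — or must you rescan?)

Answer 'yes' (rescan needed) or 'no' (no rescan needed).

Answer: no

Derivation:
Old min = -18 at index 0
Change at index 8: 13 -> -20
Index 8 was NOT the min. New min = min(-18, -20). No rescan of other elements needed.
Needs rescan: no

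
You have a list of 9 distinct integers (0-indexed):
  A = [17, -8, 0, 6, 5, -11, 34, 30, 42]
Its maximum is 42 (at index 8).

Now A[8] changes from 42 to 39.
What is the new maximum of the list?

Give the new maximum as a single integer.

Answer: 39

Derivation:
Old max = 42 (at index 8)
Change: A[8] 42 -> 39
Changed element WAS the max -> may need rescan.
  Max of remaining elements: 34
  New max = max(39, 34) = 39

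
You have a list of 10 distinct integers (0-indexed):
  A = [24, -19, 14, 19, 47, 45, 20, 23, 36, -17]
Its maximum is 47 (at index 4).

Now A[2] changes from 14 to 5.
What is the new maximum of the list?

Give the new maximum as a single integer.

Answer: 47

Derivation:
Old max = 47 (at index 4)
Change: A[2] 14 -> 5
Changed element was NOT the old max.
  New max = max(old_max, new_val) = max(47, 5) = 47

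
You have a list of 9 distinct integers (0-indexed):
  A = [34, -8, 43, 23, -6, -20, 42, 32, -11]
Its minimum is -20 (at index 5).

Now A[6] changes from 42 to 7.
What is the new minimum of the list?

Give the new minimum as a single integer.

Answer: -20

Derivation:
Old min = -20 (at index 5)
Change: A[6] 42 -> 7
Changed element was NOT the old min.
  New min = min(old_min, new_val) = min(-20, 7) = -20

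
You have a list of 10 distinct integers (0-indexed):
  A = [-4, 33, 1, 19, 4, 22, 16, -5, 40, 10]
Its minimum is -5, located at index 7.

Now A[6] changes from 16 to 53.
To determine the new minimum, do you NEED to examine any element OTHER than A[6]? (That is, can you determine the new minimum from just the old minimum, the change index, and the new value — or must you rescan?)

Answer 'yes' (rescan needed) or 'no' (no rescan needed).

Old min = -5 at index 7
Change at index 6: 16 -> 53
Index 6 was NOT the min. New min = min(-5, 53). No rescan of other elements needed.
Needs rescan: no

Answer: no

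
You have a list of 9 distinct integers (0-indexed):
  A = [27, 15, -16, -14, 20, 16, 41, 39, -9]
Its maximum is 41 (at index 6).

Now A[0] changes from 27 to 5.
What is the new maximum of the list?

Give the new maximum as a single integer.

Old max = 41 (at index 6)
Change: A[0] 27 -> 5
Changed element was NOT the old max.
  New max = max(old_max, new_val) = max(41, 5) = 41

Answer: 41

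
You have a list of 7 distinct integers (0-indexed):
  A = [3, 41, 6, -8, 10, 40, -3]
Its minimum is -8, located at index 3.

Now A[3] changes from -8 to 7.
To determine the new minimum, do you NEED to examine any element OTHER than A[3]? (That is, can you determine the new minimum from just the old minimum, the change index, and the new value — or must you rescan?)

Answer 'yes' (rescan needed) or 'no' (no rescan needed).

Answer: yes

Derivation:
Old min = -8 at index 3
Change at index 3: -8 -> 7
Index 3 WAS the min and new value 7 > old min -8. Must rescan other elements to find the new min.
Needs rescan: yes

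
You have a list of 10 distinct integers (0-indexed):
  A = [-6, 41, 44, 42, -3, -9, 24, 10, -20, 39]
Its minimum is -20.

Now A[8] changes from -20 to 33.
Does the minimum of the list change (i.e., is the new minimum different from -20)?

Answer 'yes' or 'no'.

Answer: yes

Derivation:
Old min = -20
Change: A[8] -20 -> 33
Changed element was the min; new min must be rechecked.
New min = -9; changed? yes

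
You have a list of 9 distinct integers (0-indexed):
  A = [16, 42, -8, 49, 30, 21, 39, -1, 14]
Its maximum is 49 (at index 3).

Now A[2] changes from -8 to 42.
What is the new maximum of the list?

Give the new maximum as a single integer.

Old max = 49 (at index 3)
Change: A[2] -8 -> 42
Changed element was NOT the old max.
  New max = max(old_max, new_val) = max(49, 42) = 49

Answer: 49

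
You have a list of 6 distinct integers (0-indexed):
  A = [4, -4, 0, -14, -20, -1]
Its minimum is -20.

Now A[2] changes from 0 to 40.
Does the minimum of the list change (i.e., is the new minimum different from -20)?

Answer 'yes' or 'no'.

Old min = -20
Change: A[2] 0 -> 40
Changed element was NOT the min; min changes only if 40 < -20.
New min = -20; changed? no

Answer: no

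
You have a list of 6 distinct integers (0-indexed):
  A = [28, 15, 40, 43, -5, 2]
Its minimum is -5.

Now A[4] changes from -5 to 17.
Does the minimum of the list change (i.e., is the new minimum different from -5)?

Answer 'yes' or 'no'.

Answer: yes

Derivation:
Old min = -5
Change: A[4] -5 -> 17
Changed element was the min; new min must be rechecked.
New min = 2; changed? yes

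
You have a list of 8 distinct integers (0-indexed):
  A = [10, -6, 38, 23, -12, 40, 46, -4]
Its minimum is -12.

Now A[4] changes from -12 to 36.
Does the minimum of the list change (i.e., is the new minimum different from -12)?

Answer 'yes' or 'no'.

Old min = -12
Change: A[4] -12 -> 36
Changed element was the min; new min must be rechecked.
New min = -6; changed? yes

Answer: yes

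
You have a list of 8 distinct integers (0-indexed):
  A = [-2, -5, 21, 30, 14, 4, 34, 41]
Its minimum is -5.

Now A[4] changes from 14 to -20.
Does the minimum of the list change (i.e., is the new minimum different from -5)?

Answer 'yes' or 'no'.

Old min = -5
Change: A[4] 14 -> -20
Changed element was NOT the min; min changes only if -20 < -5.
New min = -20; changed? yes

Answer: yes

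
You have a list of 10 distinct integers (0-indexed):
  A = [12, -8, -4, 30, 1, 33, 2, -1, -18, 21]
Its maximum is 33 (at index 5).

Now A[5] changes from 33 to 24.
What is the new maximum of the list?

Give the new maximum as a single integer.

Answer: 30

Derivation:
Old max = 33 (at index 5)
Change: A[5] 33 -> 24
Changed element WAS the max -> may need rescan.
  Max of remaining elements: 30
  New max = max(24, 30) = 30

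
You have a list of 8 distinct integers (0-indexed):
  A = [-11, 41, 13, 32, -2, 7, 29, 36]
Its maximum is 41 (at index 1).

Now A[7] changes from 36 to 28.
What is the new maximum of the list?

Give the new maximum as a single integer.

Old max = 41 (at index 1)
Change: A[7] 36 -> 28
Changed element was NOT the old max.
  New max = max(old_max, new_val) = max(41, 28) = 41

Answer: 41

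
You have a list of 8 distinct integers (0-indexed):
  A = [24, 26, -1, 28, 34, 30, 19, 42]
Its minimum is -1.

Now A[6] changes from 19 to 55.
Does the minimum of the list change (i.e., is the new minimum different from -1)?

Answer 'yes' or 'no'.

Answer: no

Derivation:
Old min = -1
Change: A[6] 19 -> 55
Changed element was NOT the min; min changes only if 55 < -1.
New min = -1; changed? no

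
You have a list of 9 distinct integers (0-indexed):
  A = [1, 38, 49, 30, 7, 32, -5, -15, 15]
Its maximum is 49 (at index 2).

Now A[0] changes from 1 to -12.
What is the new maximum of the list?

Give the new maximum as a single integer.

Old max = 49 (at index 2)
Change: A[0] 1 -> -12
Changed element was NOT the old max.
  New max = max(old_max, new_val) = max(49, -12) = 49

Answer: 49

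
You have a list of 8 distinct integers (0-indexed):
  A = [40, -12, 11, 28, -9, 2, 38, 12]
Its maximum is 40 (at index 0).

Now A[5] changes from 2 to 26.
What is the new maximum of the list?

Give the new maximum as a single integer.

Answer: 40

Derivation:
Old max = 40 (at index 0)
Change: A[5] 2 -> 26
Changed element was NOT the old max.
  New max = max(old_max, new_val) = max(40, 26) = 40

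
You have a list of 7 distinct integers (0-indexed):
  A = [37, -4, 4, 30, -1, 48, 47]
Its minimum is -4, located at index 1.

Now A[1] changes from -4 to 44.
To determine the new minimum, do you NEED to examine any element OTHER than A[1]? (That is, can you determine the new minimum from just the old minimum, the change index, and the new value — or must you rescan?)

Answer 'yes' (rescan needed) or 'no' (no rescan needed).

Old min = -4 at index 1
Change at index 1: -4 -> 44
Index 1 WAS the min and new value 44 > old min -4. Must rescan other elements to find the new min.
Needs rescan: yes

Answer: yes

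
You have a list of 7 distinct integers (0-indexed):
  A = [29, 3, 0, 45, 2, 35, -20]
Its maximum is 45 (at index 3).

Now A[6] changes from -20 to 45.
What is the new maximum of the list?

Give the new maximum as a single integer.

Answer: 45

Derivation:
Old max = 45 (at index 3)
Change: A[6] -20 -> 45
Changed element was NOT the old max.
  New max = max(old_max, new_val) = max(45, 45) = 45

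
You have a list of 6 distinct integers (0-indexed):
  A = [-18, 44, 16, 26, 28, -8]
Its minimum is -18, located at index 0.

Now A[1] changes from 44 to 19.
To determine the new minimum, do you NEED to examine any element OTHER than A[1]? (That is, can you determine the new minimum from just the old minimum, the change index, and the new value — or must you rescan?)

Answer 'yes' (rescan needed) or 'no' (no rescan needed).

Old min = -18 at index 0
Change at index 1: 44 -> 19
Index 1 was NOT the min. New min = min(-18, 19). No rescan of other elements needed.
Needs rescan: no

Answer: no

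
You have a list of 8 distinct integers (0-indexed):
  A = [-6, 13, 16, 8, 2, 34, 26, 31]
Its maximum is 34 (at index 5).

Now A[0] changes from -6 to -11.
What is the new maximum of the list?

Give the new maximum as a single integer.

Answer: 34

Derivation:
Old max = 34 (at index 5)
Change: A[0] -6 -> -11
Changed element was NOT the old max.
  New max = max(old_max, new_val) = max(34, -11) = 34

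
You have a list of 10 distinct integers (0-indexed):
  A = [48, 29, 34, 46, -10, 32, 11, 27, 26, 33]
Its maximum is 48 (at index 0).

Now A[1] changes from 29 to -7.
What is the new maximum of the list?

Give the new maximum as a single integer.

Old max = 48 (at index 0)
Change: A[1] 29 -> -7
Changed element was NOT the old max.
  New max = max(old_max, new_val) = max(48, -7) = 48

Answer: 48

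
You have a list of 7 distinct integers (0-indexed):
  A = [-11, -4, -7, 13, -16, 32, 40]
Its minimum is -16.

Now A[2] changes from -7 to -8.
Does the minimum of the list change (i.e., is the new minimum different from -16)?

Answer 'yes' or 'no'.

Answer: no

Derivation:
Old min = -16
Change: A[2] -7 -> -8
Changed element was NOT the min; min changes only if -8 < -16.
New min = -16; changed? no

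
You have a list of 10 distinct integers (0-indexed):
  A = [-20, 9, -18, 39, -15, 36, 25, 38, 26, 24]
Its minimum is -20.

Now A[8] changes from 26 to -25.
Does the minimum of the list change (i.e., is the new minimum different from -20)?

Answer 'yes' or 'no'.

Old min = -20
Change: A[8] 26 -> -25
Changed element was NOT the min; min changes only if -25 < -20.
New min = -25; changed? yes

Answer: yes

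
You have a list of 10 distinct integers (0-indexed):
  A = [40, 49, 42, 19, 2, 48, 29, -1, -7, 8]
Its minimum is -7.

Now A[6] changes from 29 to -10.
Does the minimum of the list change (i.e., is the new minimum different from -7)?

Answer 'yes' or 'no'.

Old min = -7
Change: A[6] 29 -> -10
Changed element was NOT the min; min changes only if -10 < -7.
New min = -10; changed? yes

Answer: yes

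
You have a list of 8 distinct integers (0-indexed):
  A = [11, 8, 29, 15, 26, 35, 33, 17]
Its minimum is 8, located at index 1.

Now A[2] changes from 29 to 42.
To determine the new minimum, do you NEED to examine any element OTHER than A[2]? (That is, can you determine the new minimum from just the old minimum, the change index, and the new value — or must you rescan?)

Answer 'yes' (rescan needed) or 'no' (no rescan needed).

Answer: no

Derivation:
Old min = 8 at index 1
Change at index 2: 29 -> 42
Index 2 was NOT the min. New min = min(8, 42). No rescan of other elements needed.
Needs rescan: no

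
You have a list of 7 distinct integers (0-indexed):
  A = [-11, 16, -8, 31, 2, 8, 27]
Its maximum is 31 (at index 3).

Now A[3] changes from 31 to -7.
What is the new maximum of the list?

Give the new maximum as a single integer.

Old max = 31 (at index 3)
Change: A[3] 31 -> -7
Changed element WAS the max -> may need rescan.
  Max of remaining elements: 27
  New max = max(-7, 27) = 27

Answer: 27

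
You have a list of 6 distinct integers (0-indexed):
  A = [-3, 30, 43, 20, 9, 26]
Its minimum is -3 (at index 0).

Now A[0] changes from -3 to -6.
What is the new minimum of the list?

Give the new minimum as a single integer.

Old min = -3 (at index 0)
Change: A[0] -3 -> -6
Changed element WAS the min. Need to check: is -6 still <= all others?
  Min of remaining elements: 9
  New min = min(-6, 9) = -6

Answer: -6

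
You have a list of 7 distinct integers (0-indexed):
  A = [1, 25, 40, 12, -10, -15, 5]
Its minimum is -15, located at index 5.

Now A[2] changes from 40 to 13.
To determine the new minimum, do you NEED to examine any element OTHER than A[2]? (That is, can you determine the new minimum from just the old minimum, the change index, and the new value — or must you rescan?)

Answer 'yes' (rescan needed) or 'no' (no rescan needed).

Old min = -15 at index 5
Change at index 2: 40 -> 13
Index 2 was NOT the min. New min = min(-15, 13). No rescan of other elements needed.
Needs rescan: no

Answer: no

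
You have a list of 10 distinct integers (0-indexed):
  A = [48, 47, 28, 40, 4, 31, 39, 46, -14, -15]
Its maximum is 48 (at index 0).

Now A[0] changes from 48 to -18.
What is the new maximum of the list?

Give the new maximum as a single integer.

Answer: 47

Derivation:
Old max = 48 (at index 0)
Change: A[0] 48 -> -18
Changed element WAS the max -> may need rescan.
  Max of remaining elements: 47
  New max = max(-18, 47) = 47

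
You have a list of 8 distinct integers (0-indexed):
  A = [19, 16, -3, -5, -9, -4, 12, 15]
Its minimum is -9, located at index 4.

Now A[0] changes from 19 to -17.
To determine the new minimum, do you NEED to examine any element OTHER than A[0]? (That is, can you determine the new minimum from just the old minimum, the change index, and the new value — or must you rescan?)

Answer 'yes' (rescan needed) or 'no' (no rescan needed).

Old min = -9 at index 4
Change at index 0: 19 -> -17
Index 0 was NOT the min. New min = min(-9, -17). No rescan of other elements needed.
Needs rescan: no

Answer: no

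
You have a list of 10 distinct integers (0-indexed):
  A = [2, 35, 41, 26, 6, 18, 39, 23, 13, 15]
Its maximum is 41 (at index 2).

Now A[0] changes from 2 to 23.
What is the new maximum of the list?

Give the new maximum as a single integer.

Old max = 41 (at index 2)
Change: A[0] 2 -> 23
Changed element was NOT the old max.
  New max = max(old_max, new_val) = max(41, 23) = 41

Answer: 41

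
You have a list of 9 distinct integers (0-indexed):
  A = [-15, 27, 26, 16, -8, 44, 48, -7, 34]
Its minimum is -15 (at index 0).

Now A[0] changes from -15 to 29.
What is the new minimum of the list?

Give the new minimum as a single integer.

Answer: -8

Derivation:
Old min = -15 (at index 0)
Change: A[0] -15 -> 29
Changed element WAS the min. Need to check: is 29 still <= all others?
  Min of remaining elements: -8
  New min = min(29, -8) = -8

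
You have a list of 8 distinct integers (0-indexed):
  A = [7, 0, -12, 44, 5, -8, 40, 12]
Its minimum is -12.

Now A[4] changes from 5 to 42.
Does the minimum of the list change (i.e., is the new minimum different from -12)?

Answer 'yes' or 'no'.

Answer: no

Derivation:
Old min = -12
Change: A[4] 5 -> 42
Changed element was NOT the min; min changes only if 42 < -12.
New min = -12; changed? no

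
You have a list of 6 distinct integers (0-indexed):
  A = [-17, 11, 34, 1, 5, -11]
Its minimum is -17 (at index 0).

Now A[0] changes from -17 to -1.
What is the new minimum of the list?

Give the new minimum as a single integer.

Old min = -17 (at index 0)
Change: A[0] -17 -> -1
Changed element WAS the min. Need to check: is -1 still <= all others?
  Min of remaining elements: -11
  New min = min(-1, -11) = -11

Answer: -11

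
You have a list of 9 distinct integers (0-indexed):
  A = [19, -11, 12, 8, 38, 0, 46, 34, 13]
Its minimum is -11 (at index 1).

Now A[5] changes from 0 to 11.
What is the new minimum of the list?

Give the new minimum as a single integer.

Answer: -11

Derivation:
Old min = -11 (at index 1)
Change: A[5] 0 -> 11
Changed element was NOT the old min.
  New min = min(old_min, new_val) = min(-11, 11) = -11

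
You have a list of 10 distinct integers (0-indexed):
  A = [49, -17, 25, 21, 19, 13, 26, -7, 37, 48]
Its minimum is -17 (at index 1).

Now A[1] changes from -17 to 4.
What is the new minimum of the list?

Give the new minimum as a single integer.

Answer: -7

Derivation:
Old min = -17 (at index 1)
Change: A[1] -17 -> 4
Changed element WAS the min. Need to check: is 4 still <= all others?
  Min of remaining elements: -7
  New min = min(4, -7) = -7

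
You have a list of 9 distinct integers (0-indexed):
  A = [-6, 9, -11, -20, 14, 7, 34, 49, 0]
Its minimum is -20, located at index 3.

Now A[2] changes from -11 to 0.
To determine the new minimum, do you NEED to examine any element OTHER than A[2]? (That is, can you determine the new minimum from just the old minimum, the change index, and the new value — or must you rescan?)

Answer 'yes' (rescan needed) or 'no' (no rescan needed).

Old min = -20 at index 3
Change at index 2: -11 -> 0
Index 2 was NOT the min. New min = min(-20, 0). No rescan of other elements needed.
Needs rescan: no

Answer: no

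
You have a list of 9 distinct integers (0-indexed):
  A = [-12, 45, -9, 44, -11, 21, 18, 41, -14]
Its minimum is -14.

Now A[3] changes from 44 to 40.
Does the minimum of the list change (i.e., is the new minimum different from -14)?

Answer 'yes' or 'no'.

Old min = -14
Change: A[3] 44 -> 40
Changed element was NOT the min; min changes only if 40 < -14.
New min = -14; changed? no

Answer: no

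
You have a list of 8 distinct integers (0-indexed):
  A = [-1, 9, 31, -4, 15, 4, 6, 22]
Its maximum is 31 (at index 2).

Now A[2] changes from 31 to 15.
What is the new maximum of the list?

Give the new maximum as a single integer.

Answer: 22

Derivation:
Old max = 31 (at index 2)
Change: A[2] 31 -> 15
Changed element WAS the max -> may need rescan.
  Max of remaining elements: 22
  New max = max(15, 22) = 22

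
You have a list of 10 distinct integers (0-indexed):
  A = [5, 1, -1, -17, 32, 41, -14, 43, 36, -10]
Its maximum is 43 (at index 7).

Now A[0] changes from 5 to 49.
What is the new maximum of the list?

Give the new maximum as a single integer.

Old max = 43 (at index 7)
Change: A[0] 5 -> 49
Changed element was NOT the old max.
  New max = max(old_max, new_val) = max(43, 49) = 49

Answer: 49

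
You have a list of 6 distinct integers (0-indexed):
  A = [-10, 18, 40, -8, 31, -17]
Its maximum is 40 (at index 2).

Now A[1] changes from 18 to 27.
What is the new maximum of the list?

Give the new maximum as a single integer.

Answer: 40

Derivation:
Old max = 40 (at index 2)
Change: A[1] 18 -> 27
Changed element was NOT the old max.
  New max = max(old_max, new_val) = max(40, 27) = 40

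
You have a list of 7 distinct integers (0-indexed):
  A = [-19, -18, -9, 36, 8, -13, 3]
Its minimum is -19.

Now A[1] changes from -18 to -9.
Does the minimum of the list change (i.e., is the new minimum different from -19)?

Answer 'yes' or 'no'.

Old min = -19
Change: A[1] -18 -> -9
Changed element was NOT the min; min changes only if -9 < -19.
New min = -19; changed? no

Answer: no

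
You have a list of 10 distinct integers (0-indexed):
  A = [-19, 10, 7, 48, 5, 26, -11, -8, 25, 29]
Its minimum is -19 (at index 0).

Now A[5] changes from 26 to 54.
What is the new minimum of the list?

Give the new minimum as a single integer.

Old min = -19 (at index 0)
Change: A[5] 26 -> 54
Changed element was NOT the old min.
  New min = min(old_min, new_val) = min(-19, 54) = -19

Answer: -19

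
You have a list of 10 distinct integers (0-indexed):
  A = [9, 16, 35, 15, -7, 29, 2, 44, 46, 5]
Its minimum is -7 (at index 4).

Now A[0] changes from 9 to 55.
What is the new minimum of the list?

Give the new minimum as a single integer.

Answer: -7

Derivation:
Old min = -7 (at index 4)
Change: A[0] 9 -> 55
Changed element was NOT the old min.
  New min = min(old_min, new_val) = min(-7, 55) = -7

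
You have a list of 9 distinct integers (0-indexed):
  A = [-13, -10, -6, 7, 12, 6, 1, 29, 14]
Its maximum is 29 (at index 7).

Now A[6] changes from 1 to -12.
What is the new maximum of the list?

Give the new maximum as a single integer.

Answer: 29

Derivation:
Old max = 29 (at index 7)
Change: A[6] 1 -> -12
Changed element was NOT the old max.
  New max = max(old_max, new_val) = max(29, -12) = 29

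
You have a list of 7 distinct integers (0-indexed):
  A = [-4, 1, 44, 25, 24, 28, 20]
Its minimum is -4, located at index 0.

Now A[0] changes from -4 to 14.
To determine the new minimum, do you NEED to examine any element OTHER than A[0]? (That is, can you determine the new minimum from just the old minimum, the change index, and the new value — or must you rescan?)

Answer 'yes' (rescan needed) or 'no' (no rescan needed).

Answer: yes

Derivation:
Old min = -4 at index 0
Change at index 0: -4 -> 14
Index 0 WAS the min and new value 14 > old min -4. Must rescan other elements to find the new min.
Needs rescan: yes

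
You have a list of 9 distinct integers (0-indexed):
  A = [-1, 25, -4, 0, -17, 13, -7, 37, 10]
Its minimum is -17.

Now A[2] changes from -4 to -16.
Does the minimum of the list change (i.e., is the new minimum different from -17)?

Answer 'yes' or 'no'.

Old min = -17
Change: A[2] -4 -> -16
Changed element was NOT the min; min changes only if -16 < -17.
New min = -17; changed? no

Answer: no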